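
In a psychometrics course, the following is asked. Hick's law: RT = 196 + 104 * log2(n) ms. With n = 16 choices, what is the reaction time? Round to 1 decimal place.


RT = 196 + 104 * log2(16)
log2(16) = 4.0
RT = 196 + 104 * 4.0
= 196 + 416.0
= 612.0 ms


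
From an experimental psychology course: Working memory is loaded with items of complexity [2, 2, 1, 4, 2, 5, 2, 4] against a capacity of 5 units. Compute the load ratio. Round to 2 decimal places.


Total complexity = 2 + 2 + 1 + 4 + 2 + 5 + 2 + 4 = 22
Load = total / capacity = 22 / 5
= 4.40


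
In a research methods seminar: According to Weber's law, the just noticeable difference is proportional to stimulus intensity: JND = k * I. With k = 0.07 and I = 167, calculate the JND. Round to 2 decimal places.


JND = k * I
JND = 0.07 * 167
= 11.69


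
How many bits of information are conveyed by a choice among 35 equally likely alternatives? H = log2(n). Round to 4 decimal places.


H = log2(n)
H = log2(35)
= 5.1293


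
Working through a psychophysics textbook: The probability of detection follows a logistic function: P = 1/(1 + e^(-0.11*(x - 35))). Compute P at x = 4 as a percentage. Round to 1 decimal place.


P(x) = 1/(1 + e^(-0.11*(4 - 35)))
Exponent = -0.11 * -31 = 3.41
e^(3.41) = 30.265244
P = 1/(1 + 30.265244) = 0.031984
Percentage = 3.2


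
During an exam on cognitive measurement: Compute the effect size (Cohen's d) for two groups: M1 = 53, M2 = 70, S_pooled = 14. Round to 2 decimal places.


Cohen's d = (M1 - M2) / S_pooled
= (53 - 70) / 14
= -17 / 14
= -1.21


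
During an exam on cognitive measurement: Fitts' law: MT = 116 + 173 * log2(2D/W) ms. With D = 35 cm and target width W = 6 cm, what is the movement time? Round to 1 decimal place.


MT = 116 + 173 * log2(2*35/6)
2D/W = 11.666667
log2(11.666667) = 3.5443
MT = 116 + 173 * 3.5443
= 729.2 ms


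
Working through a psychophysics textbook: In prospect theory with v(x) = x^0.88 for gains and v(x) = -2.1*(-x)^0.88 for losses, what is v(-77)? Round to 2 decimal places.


Since x = -77 < 0, use v(x) = -lambda*(-x)^alpha
(-x) = 77
77^0.88 = 45.7206
v(-77) = -2.1 * 45.7206
= -96.01


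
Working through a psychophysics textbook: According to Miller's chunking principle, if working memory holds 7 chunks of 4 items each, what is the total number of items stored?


Total items = chunks * items_per_chunk
= 7 * 4
= 28


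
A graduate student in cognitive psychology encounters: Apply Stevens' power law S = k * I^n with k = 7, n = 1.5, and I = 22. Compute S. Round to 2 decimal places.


S = 7 * 22^1.5
22^1.5 = 103.1891
S = 7 * 103.1891
= 722.32


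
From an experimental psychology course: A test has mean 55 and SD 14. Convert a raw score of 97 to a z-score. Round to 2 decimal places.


z = (X - mu) / sigma
= (97 - 55) / 14
= 42 / 14
= 3.00


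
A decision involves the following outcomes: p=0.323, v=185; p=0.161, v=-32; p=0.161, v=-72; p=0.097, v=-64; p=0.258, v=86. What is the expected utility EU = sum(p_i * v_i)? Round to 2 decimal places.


EU = sum(p_i * v_i)
0.323 * 185 = 59.755
0.161 * -32 = -5.152
0.161 * -72 = -11.592
0.097 * -64 = -6.208
0.258 * 86 = 22.188
EU = 59.755 + -5.152 + -11.592 + -6.208 + 22.188
= 58.99


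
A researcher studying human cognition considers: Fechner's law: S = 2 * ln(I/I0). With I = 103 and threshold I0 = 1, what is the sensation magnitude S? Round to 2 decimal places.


S = 2 * ln(103/1)
I/I0 = 103.0
ln(103.0) = 4.6347
S = 2 * 4.6347
= 9.27


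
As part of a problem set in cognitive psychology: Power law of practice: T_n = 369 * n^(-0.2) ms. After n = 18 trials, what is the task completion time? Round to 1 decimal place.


T_n = 369 * 18^(-0.2)
18^(-0.2) = 0.560978
T_n = 369 * 0.560978
= 207.0 ms


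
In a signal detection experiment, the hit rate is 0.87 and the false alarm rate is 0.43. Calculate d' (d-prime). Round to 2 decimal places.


d' = z(HR) - z(FAR)
z(0.87) = 1.1264
z(0.43) = -0.1764
d' = 1.1264 - -0.1764
= 1.30


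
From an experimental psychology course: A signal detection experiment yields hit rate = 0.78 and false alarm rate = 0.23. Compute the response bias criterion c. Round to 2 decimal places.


c = -0.5 * (z(HR) + z(FAR))
z(0.78) = 0.7722
z(0.23) = -0.7388
c = -0.5 * (0.7722 + -0.7388)
= -0.5 * 0.0334
= -0.02


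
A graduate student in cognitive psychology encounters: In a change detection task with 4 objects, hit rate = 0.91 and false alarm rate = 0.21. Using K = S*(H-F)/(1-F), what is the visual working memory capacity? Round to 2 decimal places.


K = S * (H - F) / (1 - F)
H - F = 0.7
1 - F = 0.79
K = 4 * 0.7 / 0.79
= 3.54


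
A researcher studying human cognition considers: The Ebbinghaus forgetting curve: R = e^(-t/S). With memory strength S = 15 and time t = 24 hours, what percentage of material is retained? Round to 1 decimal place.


R = e^(-t/S)
-t/S = -24/15 = -1.6
R = e^(-1.6) = 0.201897
Percentage = 0.201897 * 100
= 20.2


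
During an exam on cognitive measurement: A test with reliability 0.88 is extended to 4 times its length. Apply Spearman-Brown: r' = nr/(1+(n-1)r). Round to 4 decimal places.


r_new = n*r / (1 + (n-1)*r)
Numerator = 4 * 0.88 = 3.52
Denominator = 1 + 3 * 0.88 = 3.64
r_new = 3.52 / 3.64
= 0.9670


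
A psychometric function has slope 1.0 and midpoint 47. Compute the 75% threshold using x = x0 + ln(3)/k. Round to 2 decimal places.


At P = 0.75: 0.75 = 1/(1 + e^(-k*(x-x0)))
Solving: e^(-k*(x-x0)) = 1/3
x = x0 + ln(3)/k
ln(3) = 1.0986
x = 47 + 1.0986/1.0
= 47 + 1.0986
= 48.10


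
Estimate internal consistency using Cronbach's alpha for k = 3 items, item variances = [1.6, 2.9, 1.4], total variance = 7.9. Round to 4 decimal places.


alpha = (k/(k-1)) * (1 - sum(s_i^2)/s_total^2)
sum(item variances) = 5.9
k/(k-1) = 3/2 = 1.5
1 - 5.9/7.9 = 1 - 0.746835 = 0.253165
alpha = 1.5 * 0.253165
= 0.3797


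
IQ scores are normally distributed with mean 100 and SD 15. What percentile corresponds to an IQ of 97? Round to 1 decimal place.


z = (IQ - mean) / SD
z = (97 - 100) / 15 = -0.2
Percentile = Phi(-0.2) * 100
Phi(-0.2) = 0.42074
= 42.1


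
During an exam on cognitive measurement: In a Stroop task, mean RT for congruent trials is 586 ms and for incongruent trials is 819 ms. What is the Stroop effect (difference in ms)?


Stroop effect = RT(incongruent) - RT(congruent)
= 819 - 586
= 233 ms


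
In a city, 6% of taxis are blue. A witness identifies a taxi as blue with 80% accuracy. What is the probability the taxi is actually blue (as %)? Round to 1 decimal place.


P(blue | says blue) = P(says blue | blue)*P(blue) / [P(says blue | blue)*P(blue) + P(says blue | not blue)*P(not blue)]
Numerator = 0.8 * 0.06 = 0.048
False identification = 0.2 * 0.94 = 0.188
P = 0.048 / (0.048 + 0.188)
= 0.048 / 0.236
As percentage = 20.3


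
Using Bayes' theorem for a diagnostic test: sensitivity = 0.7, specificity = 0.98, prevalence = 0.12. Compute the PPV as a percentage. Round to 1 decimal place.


PPV = (sens * prev) / (sens * prev + (1-spec) * (1-prev))
Numerator = 0.7 * 0.12 = 0.084
P(positive and no disease) = (1 - spec) * (1 - prev) = (1 - 0.98) * (1 - 0.12) = 0.0176
Denominator = 0.084 + 0.0176 = 0.1016
PPV = 0.084 / 0.1016 = 0.826772
As percentage = 82.7


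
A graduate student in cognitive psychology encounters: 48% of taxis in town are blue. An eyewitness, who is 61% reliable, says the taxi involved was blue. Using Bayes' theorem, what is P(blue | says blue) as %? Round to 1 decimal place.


P(blue | says blue) = P(says blue | blue)*P(blue) / [P(says blue | blue)*P(blue) + P(says blue | not blue)*P(not blue)]
Numerator = 0.61 * 0.48 = 0.2928
False identification = 0.39 * 0.52 = 0.2028
P = 0.2928 / (0.2928 + 0.2028)
= 0.2928 / 0.4956
As percentage = 59.1


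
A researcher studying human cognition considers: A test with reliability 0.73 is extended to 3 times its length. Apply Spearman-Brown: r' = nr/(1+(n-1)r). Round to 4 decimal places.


r_new = n*r / (1 + (n-1)*r)
Numerator = 3 * 0.73 = 2.19
Denominator = 1 + 2 * 0.73 = 2.46
r_new = 2.19 / 2.46
= 0.8902


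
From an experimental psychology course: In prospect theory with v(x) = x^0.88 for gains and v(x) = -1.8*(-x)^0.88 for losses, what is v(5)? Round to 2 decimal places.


Since x = 5 >= 0, use v(x) = x^0.88
5^0.88 = 4.1219
v(5) = 4.12


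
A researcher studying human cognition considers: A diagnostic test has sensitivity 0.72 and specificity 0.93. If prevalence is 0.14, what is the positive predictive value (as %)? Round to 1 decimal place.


PPV = (sens * prev) / (sens * prev + (1-spec) * (1-prev))
Numerator = 0.72 * 0.14 = 0.1008
P(positive and no disease) = (1 - spec) * (1 - prev) = (1 - 0.93) * (1 - 0.14) = 0.0602
Denominator = 0.1008 + 0.0602 = 0.161
PPV = 0.1008 / 0.161 = 0.626087
As percentage = 62.6


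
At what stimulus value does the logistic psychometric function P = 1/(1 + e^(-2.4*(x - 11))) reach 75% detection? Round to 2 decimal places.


At P = 0.75: 0.75 = 1/(1 + e^(-k*(x-x0)))
Solving: e^(-k*(x-x0)) = 1/3
x = x0 + ln(3)/k
ln(3) = 1.0986
x = 11 + 1.0986/2.4
= 11 + 0.4578
= 11.46


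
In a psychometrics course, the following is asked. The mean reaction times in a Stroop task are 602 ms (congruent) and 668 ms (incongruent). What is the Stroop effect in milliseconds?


Stroop effect = RT(incongruent) - RT(congruent)
= 668 - 602
= 66 ms


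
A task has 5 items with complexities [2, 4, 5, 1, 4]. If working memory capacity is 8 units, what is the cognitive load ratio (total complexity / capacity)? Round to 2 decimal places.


Total complexity = 2 + 4 + 5 + 1 + 4 = 16
Load = total / capacity = 16 / 8
= 2.00


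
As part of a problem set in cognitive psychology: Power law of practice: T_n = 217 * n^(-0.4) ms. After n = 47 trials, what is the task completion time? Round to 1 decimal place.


T_n = 217 * 47^(-0.4)
47^(-0.4) = 0.214368
T_n = 217 * 0.214368
= 46.5 ms


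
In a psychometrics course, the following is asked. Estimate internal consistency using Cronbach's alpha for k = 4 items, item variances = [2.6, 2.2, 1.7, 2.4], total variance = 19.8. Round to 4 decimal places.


alpha = (k/(k-1)) * (1 - sum(s_i^2)/s_total^2)
sum(item variances) = 8.9
k/(k-1) = 4/3 = 1.333333
1 - 8.9/19.8 = 1 - 0.449495 = 0.550505
alpha = 1.333333 * 0.550505
= 0.7340


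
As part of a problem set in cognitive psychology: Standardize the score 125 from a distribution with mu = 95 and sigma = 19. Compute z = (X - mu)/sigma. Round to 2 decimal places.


z = (X - mu) / sigma
= (125 - 95) / 19
= 30 / 19
= 1.58


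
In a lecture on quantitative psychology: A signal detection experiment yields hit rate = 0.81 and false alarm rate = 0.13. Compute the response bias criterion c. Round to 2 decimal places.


c = -0.5 * (z(HR) + z(FAR))
z(0.81) = 0.8779
z(0.13) = -1.1264
c = -0.5 * (0.8779 + -1.1264)
= -0.5 * -0.2485
= 0.12


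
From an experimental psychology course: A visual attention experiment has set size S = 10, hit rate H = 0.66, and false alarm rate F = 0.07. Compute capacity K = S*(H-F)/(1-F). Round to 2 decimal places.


K = S * (H - F) / (1 - F)
H - F = 0.59
1 - F = 0.93
K = 10 * 0.59 / 0.93
= 6.34


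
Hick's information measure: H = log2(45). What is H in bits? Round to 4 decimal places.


H = log2(n)
H = log2(45)
= 5.4919


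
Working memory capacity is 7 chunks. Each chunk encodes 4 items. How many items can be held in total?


Total items = chunks * items_per_chunk
= 7 * 4
= 28


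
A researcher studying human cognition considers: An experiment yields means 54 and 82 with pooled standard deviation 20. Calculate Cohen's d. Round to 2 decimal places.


Cohen's d = (M1 - M2) / S_pooled
= (54 - 82) / 20
= -28 / 20
= -1.40


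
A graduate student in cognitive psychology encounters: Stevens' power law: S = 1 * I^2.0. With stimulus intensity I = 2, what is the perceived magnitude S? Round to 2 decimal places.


S = 1 * 2^2.0
2^2.0 = 4.0
S = 1 * 4.0
= 4.00


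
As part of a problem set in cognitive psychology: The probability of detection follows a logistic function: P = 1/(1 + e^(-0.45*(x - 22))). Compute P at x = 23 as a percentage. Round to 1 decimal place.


P(x) = 1/(1 + e^(-0.45*(23 - 22)))
Exponent = -0.45 * 1 = -0.45
e^(-0.45) = 0.637628
P = 1/(1 + 0.637628) = 0.610639
Percentage = 61.1


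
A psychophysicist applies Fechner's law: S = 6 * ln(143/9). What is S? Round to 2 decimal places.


S = 6 * ln(143/9)
I/I0 = 15.888889
ln(15.888889) = 2.7656
S = 6 * 2.7656
= 16.59


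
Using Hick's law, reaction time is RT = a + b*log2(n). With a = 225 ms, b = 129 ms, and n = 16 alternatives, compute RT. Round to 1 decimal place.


RT = 225 + 129 * log2(16)
log2(16) = 4.0
RT = 225 + 129 * 4.0
= 225 + 516.0
= 741.0 ms


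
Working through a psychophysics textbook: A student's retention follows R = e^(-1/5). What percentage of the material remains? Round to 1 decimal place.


R = e^(-t/S)
-t/S = -1/5 = -0.2
R = e^(-0.2) = 0.818731
Percentage = 0.818731 * 100
= 81.9


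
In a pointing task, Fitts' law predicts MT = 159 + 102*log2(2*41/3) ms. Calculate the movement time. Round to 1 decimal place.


MT = 159 + 102 * log2(2*41/3)
2D/W = 27.333333
log2(27.333333) = 4.7726
MT = 159 + 102 * 4.7726
= 645.8 ms


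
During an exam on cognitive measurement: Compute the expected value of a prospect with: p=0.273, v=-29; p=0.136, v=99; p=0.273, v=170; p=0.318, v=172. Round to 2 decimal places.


EU = sum(p_i * v_i)
0.273 * -29 = -7.917
0.136 * 99 = 13.464
0.273 * 170 = 46.41
0.318 * 172 = 54.696
EU = -7.917 + 13.464 + 46.41 + 54.696
= 106.65


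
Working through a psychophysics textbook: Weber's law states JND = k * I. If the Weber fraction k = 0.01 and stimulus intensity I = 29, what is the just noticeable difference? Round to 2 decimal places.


JND = k * I
JND = 0.01 * 29
= 0.29


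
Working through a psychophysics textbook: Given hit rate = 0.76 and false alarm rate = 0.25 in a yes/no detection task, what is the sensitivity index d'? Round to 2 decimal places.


d' = z(HR) - z(FAR)
z(0.76) = 0.7063
z(0.25) = -0.6745
d' = 0.7063 - -0.6745
= 1.38


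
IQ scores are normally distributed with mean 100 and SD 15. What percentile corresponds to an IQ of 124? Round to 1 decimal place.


z = (IQ - mean) / SD
z = (124 - 100) / 15 = 1.6
Percentile = Phi(1.6) * 100
Phi(1.6) = 0.945201
= 94.5


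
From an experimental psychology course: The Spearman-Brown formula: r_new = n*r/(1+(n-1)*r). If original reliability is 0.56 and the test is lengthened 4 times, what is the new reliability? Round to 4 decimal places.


r_new = n*r / (1 + (n-1)*r)
Numerator = 4 * 0.56 = 2.24
Denominator = 1 + 3 * 0.56 = 2.68
r_new = 2.24 / 2.68
= 0.8358


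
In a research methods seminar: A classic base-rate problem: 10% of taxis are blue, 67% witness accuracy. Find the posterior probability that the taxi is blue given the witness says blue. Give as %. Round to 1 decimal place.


P(blue | says blue) = P(says blue | blue)*P(blue) / [P(says blue | blue)*P(blue) + P(says blue | not blue)*P(not blue)]
Numerator = 0.67 * 0.1 = 0.067
False identification = 0.33 * 0.9 = 0.297
P = 0.067 / (0.067 + 0.297)
= 0.067 / 0.364
As percentage = 18.4


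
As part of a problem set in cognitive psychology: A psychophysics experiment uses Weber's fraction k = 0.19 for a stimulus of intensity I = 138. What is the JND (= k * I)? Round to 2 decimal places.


JND = k * I
JND = 0.19 * 138
= 26.22


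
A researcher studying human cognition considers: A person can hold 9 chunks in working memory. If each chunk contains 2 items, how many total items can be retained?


Total items = chunks * items_per_chunk
= 9 * 2
= 18


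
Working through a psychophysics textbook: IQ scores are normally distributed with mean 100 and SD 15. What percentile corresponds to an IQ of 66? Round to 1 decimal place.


z = (IQ - mean) / SD
z = (66 - 100) / 15 = -2.2667
Percentile = Phi(-2.2667) * 100
Phi(-2.2667) = 0.011704
= 1.2


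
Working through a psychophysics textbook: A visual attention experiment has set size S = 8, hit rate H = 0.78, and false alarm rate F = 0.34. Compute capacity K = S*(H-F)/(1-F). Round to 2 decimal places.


K = S * (H - F) / (1 - F)
H - F = 0.44
1 - F = 0.66
K = 8 * 0.44 / 0.66
= 5.33


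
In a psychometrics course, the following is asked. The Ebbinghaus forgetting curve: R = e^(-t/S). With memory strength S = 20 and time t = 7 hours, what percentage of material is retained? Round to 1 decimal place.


R = e^(-t/S)
-t/S = -7/20 = -0.35
R = e^(-0.35) = 0.704688
Percentage = 0.704688 * 100
= 70.5


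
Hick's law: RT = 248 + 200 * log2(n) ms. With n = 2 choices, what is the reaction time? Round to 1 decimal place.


RT = 248 + 200 * log2(2)
log2(2) = 1.0
RT = 248 + 200 * 1.0
= 248 + 200.0
= 448.0 ms


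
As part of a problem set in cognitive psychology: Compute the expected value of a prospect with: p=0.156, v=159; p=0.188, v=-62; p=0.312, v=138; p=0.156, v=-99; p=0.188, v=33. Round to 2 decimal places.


EU = sum(p_i * v_i)
0.156 * 159 = 24.804
0.188 * -62 = -11.656
0.312 * 138 = 43.056
0.156 * -99 = -15.444
0.188 * 33 = 6.204
EU = 24.804 + -11.656 + 43.056 + -15.444 + 6.204
= 46.96


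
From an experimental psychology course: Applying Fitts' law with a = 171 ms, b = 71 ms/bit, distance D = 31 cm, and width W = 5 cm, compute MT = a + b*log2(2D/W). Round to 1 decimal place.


MT = 171 + 71 * log2(2*31/5)
2D/W = 12.4
log2(12.4) = 3.6323
MT = 171 + 71 * 3.6323
= 428.9 ms


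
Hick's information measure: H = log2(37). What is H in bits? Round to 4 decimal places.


H = log2(n)
H = log2(37)
= 5.2095


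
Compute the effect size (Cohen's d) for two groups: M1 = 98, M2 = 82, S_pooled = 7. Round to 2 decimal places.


Cohen's d = (M1 - M2) / S_pooled
= (98 - 82) / 7
= 16 / 7
= 2.29


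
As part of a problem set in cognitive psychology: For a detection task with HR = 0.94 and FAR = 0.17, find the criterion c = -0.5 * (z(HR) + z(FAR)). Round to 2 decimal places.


c = -0.5 * (z(HR) + z(FAR))
z(0.94) = 1.5548
z(0.17) = -0.9542
c = -0.5 * (1.5548 + -0.9542)
= -0.5 * 0.6006
= -0.30


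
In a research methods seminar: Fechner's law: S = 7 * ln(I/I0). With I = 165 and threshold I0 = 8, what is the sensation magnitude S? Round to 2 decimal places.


S = 7 * ln(165/8)
I/I0 = 20.625
ln(20.625) = 3.0265
S = 7 * 3.0265
= 21.19


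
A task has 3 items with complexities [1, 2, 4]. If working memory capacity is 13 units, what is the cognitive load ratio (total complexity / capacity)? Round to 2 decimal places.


Total complexity = 1 + 2 + 4 = 7
Load = total / capacity = 7 / 13
= 0.54


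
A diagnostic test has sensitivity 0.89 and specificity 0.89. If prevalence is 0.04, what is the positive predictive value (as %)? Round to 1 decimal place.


PPV = (sens * prev) / (sens * prev + (1-spec) * (1-prev))
Numerator = 0.89 * 0.04 = 0.0356
P(positive and no disease) = (1 - spec) * (1 - prev) = (1 - 0.89) * (1 - 0.04) = 0.1056
Denominator = 0.0356 + 0.1056 = 0.1412
PPV = 0.0356 / 0.1412 = 0.252125
As percentage = 25.2


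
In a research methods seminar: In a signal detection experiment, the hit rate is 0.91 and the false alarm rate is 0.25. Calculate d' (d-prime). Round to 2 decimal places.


d' = z(HR) - z(FAR)
z(0.91) = 1.3408
z(0.25) = -0.6745
d' = 1.3408 - -0.6745
= 2.02


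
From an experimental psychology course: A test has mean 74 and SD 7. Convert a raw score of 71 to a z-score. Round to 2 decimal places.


z = (X - mu) / sigma
= (71 - 74) / 7
= -3 / 7
= -0.43


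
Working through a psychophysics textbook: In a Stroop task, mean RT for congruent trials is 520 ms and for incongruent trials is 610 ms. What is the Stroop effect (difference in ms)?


Stroop effect = RT(incongruent) - RT(congruent)
= 610 - 520
= 90 ms


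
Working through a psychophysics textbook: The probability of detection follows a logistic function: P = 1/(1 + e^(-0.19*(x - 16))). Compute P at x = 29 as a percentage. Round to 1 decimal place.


P(x) = 1/(1 + e^(-0.19*(29 - 16)))
Exponent = -0.19 * 13 = -2.47
e^(-2.47) = 0.084585
P = 1/(1 + 0.084585) = 0.922012
Percentage = 92.2


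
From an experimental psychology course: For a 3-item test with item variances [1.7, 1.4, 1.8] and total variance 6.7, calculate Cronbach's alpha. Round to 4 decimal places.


alpha = (k/(k-1)) * (1 - sum(s_i^2)/s_total^2)
sum(item variances) = 4.9
k/(k-1) = 3/2 = 1.5
1 - 4.9/6.7 = 1 - 0.731343 = 0.268657
alpha = 1.5 * 0.268657
= 0.4030


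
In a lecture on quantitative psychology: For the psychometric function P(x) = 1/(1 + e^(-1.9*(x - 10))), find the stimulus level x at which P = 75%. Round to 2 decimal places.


At P = 0.75: 0.75 = 1/(1 + e^(-k*(x-x0)))
Solving: e^(-k*(x-x0)) = 1/3
x = x0 + ln(3)/k
ln(3) = 1.0986
x = 10 + 1.0986/1.9
= 10 + 0.5782
= 10.58


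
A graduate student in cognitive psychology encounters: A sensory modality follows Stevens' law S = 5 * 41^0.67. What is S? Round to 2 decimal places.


S = 5 * 41^0.67
41^0.67 = 12.0383
S = 5 * 12.0383
= 60.19


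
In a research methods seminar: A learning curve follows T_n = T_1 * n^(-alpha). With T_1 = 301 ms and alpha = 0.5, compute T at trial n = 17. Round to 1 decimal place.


T_n = 301 * 17^(-0.5)
17^(-0.5) = 0.242536
T_n = 301 * 0.242536
= 73.0 ms


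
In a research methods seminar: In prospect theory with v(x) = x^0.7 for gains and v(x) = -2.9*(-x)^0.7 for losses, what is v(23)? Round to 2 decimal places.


Since x = 23 >= 0, use v(x) = x^0.7
23^0.7 = 8.9786
v(23) = 8.98


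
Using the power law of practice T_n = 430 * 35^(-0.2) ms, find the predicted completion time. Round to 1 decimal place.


T_n = 430 * 35^(-0.2)
35^(-0.2) = 0.491119
T_n = 430 * 0.491119
= 211.2 ms


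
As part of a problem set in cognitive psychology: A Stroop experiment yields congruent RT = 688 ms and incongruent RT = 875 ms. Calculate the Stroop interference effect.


Stroop effect = RT(incongruent) - RT(congruent)
= 875 - 688
= 187 ms


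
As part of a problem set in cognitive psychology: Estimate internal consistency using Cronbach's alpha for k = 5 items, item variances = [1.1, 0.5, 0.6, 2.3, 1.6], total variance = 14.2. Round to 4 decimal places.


alpha = (k/(k-1)) * (1 - sum(s_i^2)/s_total^2)
sum(item variances) = 6.1
k/(k-1) = 5/4 = 1.25
1 - 6.1/14.2 = 1 - 0.429577 = 0.570423
alpha = 1.25 * 0.570423
= 0.7130


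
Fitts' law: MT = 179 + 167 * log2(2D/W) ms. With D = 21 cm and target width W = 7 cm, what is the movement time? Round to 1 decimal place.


MT = 179 + 167 * log2(2*21/7)
2D/W = 6.0
log2(6.0) = 2.585
MT = 179 + 167 * 2.585
= 610.7 ms


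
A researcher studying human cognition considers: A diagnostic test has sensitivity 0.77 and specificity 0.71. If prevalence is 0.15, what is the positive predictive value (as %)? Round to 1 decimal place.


PPV = (sens * prev) / (sens * prev + (1-spec) * (1-prev))
Numerator = 0.77 * 0.15 = 0.1155
P(positive and no disease) = (1 - spec) * (1 - prev) = (1 - 0.71) * (1 - 0.15) = 0.2465
Denominator = 0.1155 + 0.2465 = 0.362
PPV = 0.1155 / 0.362 = 0.319061
As percentage = 31.9


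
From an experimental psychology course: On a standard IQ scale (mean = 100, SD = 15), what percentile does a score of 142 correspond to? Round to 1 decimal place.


z = (IQ - mean) / SD
z = (142 - 100) / 15 = 2.8
Percentile = Phi(2.8) * 100
Phi(2.8) = 0.997445
= 99.7


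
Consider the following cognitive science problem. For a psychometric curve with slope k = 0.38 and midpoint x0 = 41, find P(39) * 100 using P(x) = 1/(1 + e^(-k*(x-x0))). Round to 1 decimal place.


P(x) = 1/(1 + e^(-0.38*(39 - 41)))
Exponent = -0.38 * -2 = 0.76
e^(0.76) = 2.138276
P = 1/(1 + 2.138276) = 0.318646
Percentage = 31.9


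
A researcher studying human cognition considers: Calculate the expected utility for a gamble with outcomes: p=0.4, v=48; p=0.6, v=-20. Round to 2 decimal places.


EU = sum(p_i * v_i)
0.4 * 48 = 19.2
0.6 * -20 = -12.0
EU = 19.2 + -12.0
= 7.20


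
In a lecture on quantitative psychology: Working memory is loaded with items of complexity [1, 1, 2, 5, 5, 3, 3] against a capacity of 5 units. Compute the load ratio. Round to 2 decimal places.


Total complexity = 1 + 1 + 2 + 5 + 5 + 3 + 3 = 20
Load = total / capacity = 20 / 5
= 4.00


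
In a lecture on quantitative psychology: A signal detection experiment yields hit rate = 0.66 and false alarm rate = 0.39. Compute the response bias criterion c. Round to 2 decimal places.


c = -0.5 * (z(HR) + z(FAR))
z(0.66) = 0.4125
z(0.39) = -0.2793
c = -0.5 * (0.4125 + -0.2793)
= -0.5 * 0.1332
= -0.07


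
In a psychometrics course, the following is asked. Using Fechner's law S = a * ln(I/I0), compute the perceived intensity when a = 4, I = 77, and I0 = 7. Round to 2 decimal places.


S = 4 * ln(77/7)
I/I0 = 11.0
ln(11.0) = 2.3979
S = 4 * 2.3979
= 9.59


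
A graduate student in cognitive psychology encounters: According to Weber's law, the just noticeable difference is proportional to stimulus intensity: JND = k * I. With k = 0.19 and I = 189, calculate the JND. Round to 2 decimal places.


JND = k * I
JND = 0.19 * 189
= 35.91


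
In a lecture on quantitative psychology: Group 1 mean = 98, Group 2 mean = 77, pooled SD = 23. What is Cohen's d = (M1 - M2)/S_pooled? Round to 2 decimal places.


Cohen's d = (M1 - M2) / S_pooled
= (98 - 77) / 23
= 21 / 23
= 0.91


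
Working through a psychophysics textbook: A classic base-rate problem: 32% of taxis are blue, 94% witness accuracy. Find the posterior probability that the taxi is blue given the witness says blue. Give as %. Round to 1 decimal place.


P(blue | says blue) = P(says blue | blue)*P(blue) / [P(says blue | blue)*P(blue) + P(says blue | not blue)*P(not blue)]
Numerator = 0.94 * 0.32 = 0.3008
False identification = 0.06 * 0.68 = 0.0408
P = 0.3008 / (0.3008 + 0.0408)
= 0.3008 / 0.3416
As percentage = 88.1


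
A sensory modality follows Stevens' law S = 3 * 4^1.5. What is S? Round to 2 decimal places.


S = 3 * 4^1.5
4^1.5 = 8.0
S = 3 * 8.0
= 24.00


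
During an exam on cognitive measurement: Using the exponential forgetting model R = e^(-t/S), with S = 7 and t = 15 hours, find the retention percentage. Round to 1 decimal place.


R = e^(-t/S)
-t/S = -15/7 = -2.142857
R = e^(-2.142857) = 0.117319
Percentage = 0.117319 * 100
= 11.7


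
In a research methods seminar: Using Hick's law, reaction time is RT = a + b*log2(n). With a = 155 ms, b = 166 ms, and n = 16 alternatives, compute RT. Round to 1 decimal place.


RT = 155 + 166 * log2(16)
log2(16) = 4.0
RT = 155 + 166 * 4.0
= 155 + 664.0
= 819.0 ms


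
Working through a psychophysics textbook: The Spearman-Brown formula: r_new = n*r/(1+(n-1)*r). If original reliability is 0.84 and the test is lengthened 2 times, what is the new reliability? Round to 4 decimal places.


r_new = n*r / (1 + (n-1)*r)
Numerator = 2 * 0.84 = 1.68
Denominator = 1 + 1 * 0.84 = 1.84
r_new = 1.68 / 1.84
= 0.9130


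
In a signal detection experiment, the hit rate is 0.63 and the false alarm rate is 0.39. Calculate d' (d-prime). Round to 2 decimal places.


d' = z(HR) - z(FAR)
z(0.63) = 0.3319
z(0.39) = -0.2793
d' = 0.3319 - -0.2793
= 0.61


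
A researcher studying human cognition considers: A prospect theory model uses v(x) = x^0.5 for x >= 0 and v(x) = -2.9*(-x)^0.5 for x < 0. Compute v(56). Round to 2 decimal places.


Since x = 56 >= 0, use v(x) = x^0.5
56^0.5 = 7.4833
v(56) = 7.48


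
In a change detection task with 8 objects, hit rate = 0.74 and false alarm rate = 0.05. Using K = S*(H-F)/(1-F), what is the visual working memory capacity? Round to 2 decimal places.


K = S * (H - F) / (1 - F)
H - F = 0.69
1 - F = 0.95
K = 8 * 0.69 / 0.95
= 5.81


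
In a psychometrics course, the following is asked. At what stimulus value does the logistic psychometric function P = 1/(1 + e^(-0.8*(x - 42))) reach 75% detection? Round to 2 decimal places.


At P = 0.75: 0.75 = 1/(1 + e^(-k*(x-x0)))
Solving: e^(-k*(x-x0)) = 1/3
x = x0 + ln(3)/k
ln(3) = 1.0986
x = 42 + 1.0986/0.8
= 42 + 1.3732
= 43.37


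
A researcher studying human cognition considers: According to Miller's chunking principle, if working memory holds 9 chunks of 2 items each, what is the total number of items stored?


Total items = chunks * items_per_chunk
= 9 * 2
= 18


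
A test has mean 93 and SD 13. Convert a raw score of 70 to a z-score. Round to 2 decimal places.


z = (X - mu) / sigma
= (70 - 93) / 13
= -23 / 13
= -1.77


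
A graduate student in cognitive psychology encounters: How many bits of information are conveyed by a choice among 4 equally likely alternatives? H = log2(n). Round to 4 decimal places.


H = log2(n)
H = log2(4)
= 2.0000


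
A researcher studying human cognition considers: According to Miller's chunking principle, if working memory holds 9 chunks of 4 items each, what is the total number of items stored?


Total items = chunks * items_per_chunk
= 9 * 4
= 36


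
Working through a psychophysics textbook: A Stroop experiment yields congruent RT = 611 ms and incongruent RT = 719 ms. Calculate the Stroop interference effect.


Stroop effect = RT(incongruent) - RT(congruent)
= 719 - 611
= 108 ms


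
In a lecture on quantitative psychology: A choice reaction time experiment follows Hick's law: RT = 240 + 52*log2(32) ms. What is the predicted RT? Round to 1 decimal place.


RT = 240 + 52 * log2(32)
log2(32) = 5.0
RT = 240 + 52 * 5.0
= 240 + 260.0
= 500.0 ms


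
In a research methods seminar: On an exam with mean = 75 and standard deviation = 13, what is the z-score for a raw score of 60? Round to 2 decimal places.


z = (X - mu) / sigma
= (60 - 75) / 13
= -15 / 13
= -1.15


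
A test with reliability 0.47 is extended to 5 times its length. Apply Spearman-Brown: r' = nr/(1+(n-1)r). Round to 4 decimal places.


r_new = n*r / (1 + (n-1)*r)
Numerator = 5 * 0.47 = 2.35
Denominator = 1 + 4 * 0.47 = 2.88
r_new = 2.35 / 2.88
= 0.8160


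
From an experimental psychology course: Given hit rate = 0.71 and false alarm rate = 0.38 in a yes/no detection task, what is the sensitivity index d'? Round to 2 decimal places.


d' = z(HR) - z(FAR)
z(0.71) = 0.5534
z(0.38) = -0.3055
d' = 0.5534 - -0.3055
= 0.86


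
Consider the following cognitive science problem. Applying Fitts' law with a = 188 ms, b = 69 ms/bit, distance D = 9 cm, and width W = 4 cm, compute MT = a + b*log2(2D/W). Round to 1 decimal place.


MT = 188 + 69 * log2(2*9/4)
2D/W = 4.5
log2(4.5) = 2.1699
MT = 188 + 69 * 2.1699
= 337.7 ms


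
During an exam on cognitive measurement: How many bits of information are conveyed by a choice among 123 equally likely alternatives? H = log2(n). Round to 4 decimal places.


H = log2(n)
H = log2(123)
= 6.9425


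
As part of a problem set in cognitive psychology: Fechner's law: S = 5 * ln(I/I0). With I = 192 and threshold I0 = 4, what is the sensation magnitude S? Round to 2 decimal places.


S = 5 * ln(192/4)
I/I0 = 48.0
ln(48.0) = 3.8712
S = 5 * 3.8712
= 19.36


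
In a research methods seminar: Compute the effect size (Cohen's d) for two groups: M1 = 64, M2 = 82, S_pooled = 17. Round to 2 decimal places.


Cohen's d = (M1 - M2) / S_pooled
= (64 - 82) / 17
= -18 / 17
= -1.06


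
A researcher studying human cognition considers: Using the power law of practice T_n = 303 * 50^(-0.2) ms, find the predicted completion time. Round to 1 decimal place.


T_n = 303 * 50^(-0.2)
50^(-0.2) = 0.457305
T_n = 303 * 0.457305
= 138.6 ms


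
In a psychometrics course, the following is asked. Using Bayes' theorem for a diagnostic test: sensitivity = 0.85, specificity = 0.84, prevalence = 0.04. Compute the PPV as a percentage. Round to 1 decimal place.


PPV = (sens * prev) / (sens * prev + (1-spec) * (1-prev))
Numerator = 0.85 * 0.04 = 0.034
P(positive and no disease) = (1 - spec) * (1 - prev) = (1 - 0.84) * (1 - 0.04) = 0.1536
Denominator = 0.034 + 0.1536 = 0.1876
PPV = 0.034 / 0.1876 = 0.181237
As percentage = 18.1


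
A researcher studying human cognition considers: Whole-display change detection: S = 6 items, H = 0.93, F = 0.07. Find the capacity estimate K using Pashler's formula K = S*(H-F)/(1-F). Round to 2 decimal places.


K = S * (H - F) / (1 - F)
H - F = 0.86
1 - F = 0.93
K = 6 * 0.86 / 0.93
= 5.55


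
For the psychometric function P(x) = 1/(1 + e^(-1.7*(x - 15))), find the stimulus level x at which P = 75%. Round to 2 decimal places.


At P = 0.75: 0.75 = 1/(1 + e^(-k*(x-x0)))
Solving: e^(-k*(x-x0)) = 1/3
x = x0 + ln(3)/k
ln(3) = 1.0986
x = 15 + 1.0986/1.7
= 15 + 0.6462
= 15.65


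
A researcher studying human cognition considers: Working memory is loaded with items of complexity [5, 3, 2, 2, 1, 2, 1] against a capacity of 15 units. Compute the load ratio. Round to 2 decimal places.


Total complexity = 5 + 3 + 2 + 2 + 1 + 2 + 1 = 16
Load = total / capacity = 16 / 15
= 1.07


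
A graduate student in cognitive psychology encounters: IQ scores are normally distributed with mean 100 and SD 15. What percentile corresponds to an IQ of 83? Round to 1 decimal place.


z = (IQ - mean) / SD
z = (83 - 100) / 15 = -1.1333
Percentile = Phi(-1.1333) * 100
Phi(-1.1333) = 0.128544
= 12.9


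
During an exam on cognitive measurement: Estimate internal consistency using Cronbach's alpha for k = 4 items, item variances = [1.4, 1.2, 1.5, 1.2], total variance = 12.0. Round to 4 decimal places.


alpha = (k/(k-1)) * (1 - sum(s_i^2)/s_total^2)
sum(item variances) = 5.3
k/(k-1) = 4/3 = 1.333333
1 - 5.3/12.0 = 1 - 0.441667 = 0.558333
alpha = 1.333333 * 0.558333
= 0.7444


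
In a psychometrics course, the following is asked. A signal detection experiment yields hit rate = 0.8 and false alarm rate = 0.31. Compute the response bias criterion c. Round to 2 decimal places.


c = -0.5 * (z(HR) + z(FAR))
z(0.8) = 0.8416
z(0.31) = -0.4959
c = -0.5 * (0.8416 + -0.4959)
= -0.5 * 0.3457
= -0.17


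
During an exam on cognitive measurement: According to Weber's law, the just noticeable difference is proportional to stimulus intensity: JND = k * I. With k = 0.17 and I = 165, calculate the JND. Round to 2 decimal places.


JND = k * I
JND = 0.17 * 165
= 28.05


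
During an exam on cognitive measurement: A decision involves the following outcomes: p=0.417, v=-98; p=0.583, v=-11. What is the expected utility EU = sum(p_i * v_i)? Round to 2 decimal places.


EU = sum(p_i * v_i)
0.417 * -98 = -40.866
0.583 * -11 = -6.413
EU = -40.866 + -6.413
= -47.28


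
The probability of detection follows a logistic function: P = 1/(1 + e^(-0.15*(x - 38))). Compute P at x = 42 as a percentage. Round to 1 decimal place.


P(x) = 1/(1 + e^(-0.15*(42 - 38)))
Exponent = -0.15 * 4 = -0.6
e^(-0.6) = 0.548812
P = 1/(1 + 0.548812) = 0.645656
Percentage = 64.6


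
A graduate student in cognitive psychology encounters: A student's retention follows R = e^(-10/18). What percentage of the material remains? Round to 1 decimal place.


R = e^(-t/S)
-t/S = -10/18 = -0.555556
R = e^(-0.555556) = 0.573753
Percentage = 0.573753 * 100
= 57.4


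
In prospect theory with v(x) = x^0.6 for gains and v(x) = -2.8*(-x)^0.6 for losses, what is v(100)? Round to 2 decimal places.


Since x = 100 >= 0, use v(x) = x^0.6
100^0.6 = 15.8489
v(100) = 15.85


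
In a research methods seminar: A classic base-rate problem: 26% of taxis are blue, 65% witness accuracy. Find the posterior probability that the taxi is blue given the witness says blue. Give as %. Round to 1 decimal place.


P(blue | says blue) = P(says blue | blue)*P(blue) / [P(says blue | blue)*P(blue) + P(says blue | not blue)*P(not blue)]
Numerator = 0.65 * 0.26 = 0.169
False identification = 0.35 * 0.74 = 0.259
P = 0.169 / (0.169 + 0.259)
= 0.169 / 0.428
As percentage = 39.5


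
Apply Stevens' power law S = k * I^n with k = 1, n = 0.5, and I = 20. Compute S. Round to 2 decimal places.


S = 1 * 20^0.5
20^0.5 = 4.4721
S = 1 * 4.4721
= 4.47


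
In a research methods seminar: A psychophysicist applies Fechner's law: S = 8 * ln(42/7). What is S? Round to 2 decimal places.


S = 8 * ln(42/7)
I/I0 = 6.0
ln(6.0) = 1.7918
S = 8 * 1.7918
= 14.33


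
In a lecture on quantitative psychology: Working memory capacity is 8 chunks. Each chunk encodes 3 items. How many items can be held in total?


Total items = chunks * items_per_chunk
= 8 * 3
= 24


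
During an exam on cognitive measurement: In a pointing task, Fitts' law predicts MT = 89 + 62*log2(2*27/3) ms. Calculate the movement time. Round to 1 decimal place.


MT = 89 + 62 * log2(2*27/3)
2D/W = 18.0
log2(18.0) = 4.1699
MT = 89 + 62 * 4.1699
= 347.5 ms


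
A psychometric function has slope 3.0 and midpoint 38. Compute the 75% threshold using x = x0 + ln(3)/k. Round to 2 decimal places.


At P = 0.75: 0.75 = 1/(1 + e^(-k*(x-x0)))
Solving: e^(-k*(x-x0)) = 1/3
x = x0 + ln(3)/k
ln(3) = 1.0986
x = 38 + 1.0986/3.0
= 38 + 0.3662
= 38.37


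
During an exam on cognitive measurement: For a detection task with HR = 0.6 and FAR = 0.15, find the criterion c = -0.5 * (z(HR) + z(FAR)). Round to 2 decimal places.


c = -0.5 * (z(HR) + z(FAR))
z(0.6) = 0.2533
z(0.15) = -1.0364
c = -0.5 * (0.2533 + -1.0364)
= -0.5 * -0.7831
= 0.39


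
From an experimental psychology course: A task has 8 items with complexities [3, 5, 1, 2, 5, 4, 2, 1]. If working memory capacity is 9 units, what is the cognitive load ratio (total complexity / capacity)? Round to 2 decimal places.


Total complexity = 3 + 5 + 1 + 2 + 5 + 4 + 2 + 1 = 23
Load = total / capacity = 23 / 9
= 2.56


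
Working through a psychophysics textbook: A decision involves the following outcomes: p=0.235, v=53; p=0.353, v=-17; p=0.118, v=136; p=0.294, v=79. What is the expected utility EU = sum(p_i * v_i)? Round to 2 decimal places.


EU = sum(p_i * v_i)
0.235 * 53 = 12.455
0.353 * -17 = -6.001
0.118 * 136 = 16.048
0.294 * 79 = 23.226
EU = 12.455 + -6.001 + 16.048 + 23.226
= 45.73


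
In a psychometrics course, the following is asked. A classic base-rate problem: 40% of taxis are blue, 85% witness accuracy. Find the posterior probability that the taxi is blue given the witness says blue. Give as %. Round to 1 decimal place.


P(blue | says blue) = P(says blue | blue)*P(blue) / [P(says blue | blue)*P(blue) + P(says blue | not blue)*P(not blue)]
Numerator = 0.85 * 0.4 = 0.34
False identification = 0.15 * 0.6 = 0.09
P = 0.34 / (0.34 + 0.09)
= 0.34 / 0.43
As percentage = 79.1


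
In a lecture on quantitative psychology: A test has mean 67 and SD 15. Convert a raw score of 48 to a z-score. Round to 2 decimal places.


z = (X - mu) / sigma
= (48 - 67) / 15
= -19 / 15
= -1.27


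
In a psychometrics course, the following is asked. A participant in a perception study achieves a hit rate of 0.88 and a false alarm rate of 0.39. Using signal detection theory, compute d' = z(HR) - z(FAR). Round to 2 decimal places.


d' = z(HR) - z(FAR)
z(0.88) = 1.175
z(0.39) = -0.2793
d' = 1.175 - -0.2793
= 1.45


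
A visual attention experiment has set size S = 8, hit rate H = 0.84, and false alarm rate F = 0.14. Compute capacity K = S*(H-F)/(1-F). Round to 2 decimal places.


K = S * (H - F) / (1 - F)
H - F = 0.7
1 - F = 0.86
K = 8 * 0.7 / 0.86
= 6.51


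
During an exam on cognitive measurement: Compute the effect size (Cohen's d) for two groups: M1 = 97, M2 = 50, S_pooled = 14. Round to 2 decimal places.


Cohen's d = (M1 - M2) / S_pooled
= (97 - 50) / 14
= 47 / 14
= 3.36


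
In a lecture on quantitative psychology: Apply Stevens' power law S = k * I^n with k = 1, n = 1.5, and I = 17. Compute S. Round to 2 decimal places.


S = 1 * 17^1.5
17^1.5 = 70.0928
S = 1 * 70.0928
= 70.09


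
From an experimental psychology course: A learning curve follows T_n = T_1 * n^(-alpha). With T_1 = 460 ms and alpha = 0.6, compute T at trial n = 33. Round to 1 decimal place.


T_n = 460 * 33^(-0.6)
33^(-0.6) = 0.122713
T_n = 460 * 0.122713
= 56.4 ms
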